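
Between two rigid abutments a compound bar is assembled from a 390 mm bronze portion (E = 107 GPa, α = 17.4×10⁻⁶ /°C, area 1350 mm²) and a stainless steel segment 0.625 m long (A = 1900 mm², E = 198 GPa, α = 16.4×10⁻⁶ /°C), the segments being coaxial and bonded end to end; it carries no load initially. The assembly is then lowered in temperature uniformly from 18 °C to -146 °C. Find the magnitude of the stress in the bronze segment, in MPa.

Free thermal contraction of the whole bar: Σ αᵢΔT Lᵢ = 17.4×10⁻⁶×164×390 + 16.4×10⁻⁶×164×625 = 2.794 mm.
Since the ends are fixed, an axial force P builds up, equal in every segment, with P · Σ Lᵢ/(AᵢEᵢ) = δ_free.
Σ Lᵢ/(AᵢEᵢ) = 390/(1350×107×10³) + 625/(1900×198×10³) = 4.361×10⁻⁶ mm/N.
So P = 2.794 / 4.361×10⁻⁶ = 640.6 kN, tensile.
σ_{bronze} = P / A = 640600 / 1350 = 474.5 MPa.

σ ≈ 475 MPa (tensile)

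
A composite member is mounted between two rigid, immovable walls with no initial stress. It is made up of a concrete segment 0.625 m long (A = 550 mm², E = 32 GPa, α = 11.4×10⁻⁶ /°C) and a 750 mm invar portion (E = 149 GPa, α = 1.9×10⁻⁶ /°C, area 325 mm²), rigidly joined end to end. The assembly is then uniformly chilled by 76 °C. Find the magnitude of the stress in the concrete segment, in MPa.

σ ≈ 23.2 MPa (tensile)

With the walls removed the bar would change length by δ_free = Σ αᵢΔT Lᵢ = 11.4×10⁻⁶×76×625 + 1.9×10⁻⁶×76×750 = 0.6498 mm.
The walls prevent any net length change, so an axial force P (same in every segment) develops. Compatibility: P · Σ Lᵢ/(AᵢEᵢ) = δ_free.
The series flexibility is Σ Lᵢ/(AᵢEᵢ) = 625/(550×32×10³) + 750/(325×149×10³) = 5.1×10⁻⁵ mm/N.
P = 0.6498 / 5.1×10⁻⁵ = 12740 N = 12.74 kN, tensile.
σ_{concrete} = P / A = 12740 / 550 = 23.17 MPa.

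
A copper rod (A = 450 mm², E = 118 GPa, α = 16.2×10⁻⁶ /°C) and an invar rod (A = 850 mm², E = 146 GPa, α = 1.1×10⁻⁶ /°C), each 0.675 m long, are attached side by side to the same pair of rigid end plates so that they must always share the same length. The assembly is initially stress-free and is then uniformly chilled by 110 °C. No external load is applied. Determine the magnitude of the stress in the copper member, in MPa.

Equilibrium of a rigid end plate with no external load gives equal and opposite internal forces ±P in the two members. Since α_{copper} > α_{invar}, cooling drives the copper into tension and the invar into compression.
Compatibility of the two members (thermal + elastic change equal): (α₁ − α₂)ΔT = P·[1/(A₁E₁) + 1/(A₂E₂)].
|α₁ − α₂|·ΔT = 15.1×10⁻⁶ × 110 = 0.001661.
1/(A₁E₁) + 1/(A₂E₂) = 1/(450×118×10³) + 1/(850×146×10³) = 2.689×10⁻⁸ N⁻¹.
P = 0.001661 / 2.689×10⁻⁸ = 61770 N = 61.77 kN.
σ_{copper} = P/A₁ = 61770/450 = 137.3 MPa, tensile.

σ ≈ 137 MPa (tensile)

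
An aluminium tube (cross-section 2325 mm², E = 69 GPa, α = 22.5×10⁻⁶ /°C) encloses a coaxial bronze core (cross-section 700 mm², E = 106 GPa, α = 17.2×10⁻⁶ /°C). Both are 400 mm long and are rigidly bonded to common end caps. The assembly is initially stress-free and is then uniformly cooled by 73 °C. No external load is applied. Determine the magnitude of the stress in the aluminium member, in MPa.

σ ≈ 8.44 MPa (tensile)

Both members must finish at the same length. With the larger α, the aluminium tends to over-contract; the plates restrain it, putting the aluminium in tension and the bronze in compression. With no external load the two internal forces are equal and opposite, magnitude P.
Compatibility of the two members (thermal + elastic change equal): (α₁ − α₂)ΔT = P·[1/(A₁E₁) + 1/(A₂E₂)].
|α₁ − α₂|·ΔT = 5.3×10⁻⁶ × 73 = 0.0003869.
1/(A₁E₁) + 1/(A₂E₂) = 1/(2325×69×10³) + 1/(700×106×10³) = 1.971×10⁻⁸ N⁻¹.
So P = 0.0003869 / 1.971×10⁻⁸ = 19.63 kN.
σ_{aluminium} = P/A₁ = 19630/2325 = 8.443 MPa, tensile.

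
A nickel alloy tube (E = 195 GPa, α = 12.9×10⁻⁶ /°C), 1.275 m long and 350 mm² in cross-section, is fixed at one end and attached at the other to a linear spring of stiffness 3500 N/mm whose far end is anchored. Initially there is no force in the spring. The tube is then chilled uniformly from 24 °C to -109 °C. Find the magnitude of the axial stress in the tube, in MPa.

If the spring were absent the tube would shorten by αΔT L = 12.9×10⁻⁶ × 133 × 1275 = 2.188 mm.
Let P be the tensile force in the spring. The tube extends elastically by PL/(AE) and the spring stretches by P/k; together these equal δ_free.
So P = δ_free / [L/(AE) + 1/k] = 2.188 / [ 1275/(350×195×10³) + 1/(3500) ].
P = 2.188 / 0.0003044 = 7186 N.
σ = P/A = 7186/350 = 20.53 MPa.

σ ≈ 20.5 MPa (tensile)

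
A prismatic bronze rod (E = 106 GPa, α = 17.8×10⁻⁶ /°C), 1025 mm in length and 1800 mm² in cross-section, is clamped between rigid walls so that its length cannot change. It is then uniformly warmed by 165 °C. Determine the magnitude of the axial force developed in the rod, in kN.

The ends cannot move, so σ = EαΔT = 106×10³ × 17.8×10⁻⁶ × 165 = 311.3 MPa.
Then P = σA = 311.3 × 1800 mm² = 560.4 kN, compressive.

P ≈ 560 kN (compressive)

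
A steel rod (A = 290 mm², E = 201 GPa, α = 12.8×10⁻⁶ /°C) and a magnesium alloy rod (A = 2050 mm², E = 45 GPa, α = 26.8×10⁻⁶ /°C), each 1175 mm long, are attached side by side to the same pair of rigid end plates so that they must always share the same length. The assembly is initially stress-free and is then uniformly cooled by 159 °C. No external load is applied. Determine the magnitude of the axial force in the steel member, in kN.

P ≈ 79.5 kN (compressive in the steel)

The magnesium alloy has the larger α, so on cooling it would change length more than the steel if both were free. The rigid plates force a common final length, so the magnesium alloy is put into tension and the steel into compression, with equal and opposite forces P (no external load).
Compatibility of the two members (thermal + elastic change equal): (α₁ − α₂)ΔT = P·[1/(A₁E₁) + 1/(A₂E₂)].
|α₁ − α₂|·ΔT = 14×10⁻⁶ × 159 = 0.002226.
1/(A₁E₁) + 1/(A₂E₂) = 1/(290×201×10³) + 1/(2050×45×10³) = 2.8×10⁻⁸ N⁻¹.
So P = 0.002226 / 2.8×10⁻⁸ = 79.51 kN.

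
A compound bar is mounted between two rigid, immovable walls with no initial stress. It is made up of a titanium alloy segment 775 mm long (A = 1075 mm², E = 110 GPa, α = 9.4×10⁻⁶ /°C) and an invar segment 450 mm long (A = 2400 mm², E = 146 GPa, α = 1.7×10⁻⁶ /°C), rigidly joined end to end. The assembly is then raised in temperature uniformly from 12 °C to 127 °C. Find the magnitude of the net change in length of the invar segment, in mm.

|ΔL| ≈ 0.0637 mm

If the supports were absent, the total length change would be Σ αᵢΔT Lᵢ = 9.4×10⁻⁶×115×775 + 1.7×10⁻⁶×115×450 = 0.9257 mm.
Since the ends are fixed, an axial force P builds up, equal in every segment, with P · Σ Lᵢ/(AᵢEᵢ) = δ_free.
The series flexibility is Σ Lᵢ/(AᵢEᵢ) = 775/(1075×110×10³) + 450/(2400×146×10³) = 7.838×10⁻⁶ mm/N.
P = 0.9257 / 7.838×10⁻⁶ = 118100 N = 118.1 kN, compressive.
For the invar segment, free thermal change = 1.7×10⁻⁶×115×450 = 0.08797 mm and elastic change from P = 118100×450/(2400×146×10³) = 0.1517 mm; these oppose, so the net change is 0.0637 mm (segment shortens).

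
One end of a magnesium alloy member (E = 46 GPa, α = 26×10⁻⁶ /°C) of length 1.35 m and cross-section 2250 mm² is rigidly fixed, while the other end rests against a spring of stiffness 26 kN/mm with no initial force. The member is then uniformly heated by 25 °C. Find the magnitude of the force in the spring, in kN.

P ≈ 17 kN

If the spring were absent the member would lengthen by αΔT L = 26×10⁻⁶ × 25 × 1350 = 0.8775 mm.
With a force P in the spring, the elastic change of the member is PL/(AE) and that of the spring is P/k; compatibility requires their sum to equal δ_free.
So P = δ_free / [L/(AE) + 1/k] = 0.8775 / [ 1350/(2250×46×10³) + 1/(26×10³) ].
P = 0.8775 / 5.151×10⁻⁵ = 17040 N.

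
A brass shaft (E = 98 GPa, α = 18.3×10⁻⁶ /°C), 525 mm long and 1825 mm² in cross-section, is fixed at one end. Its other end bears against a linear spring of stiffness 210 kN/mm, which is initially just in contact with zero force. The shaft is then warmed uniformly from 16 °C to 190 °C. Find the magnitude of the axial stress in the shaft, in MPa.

The unrestrained thermal change is αΔT L = 18.3×10⁻⁶ × 174 × 525 = 1.672 mm.
With a force P in the spring, the elastic change of the shaft is PL/(AE) and that of the spring is P/k; compatibility requires their sum to equal δ_free.
P [ L/(AE) + 1/k ] = δ_free → P [ 525/(1825×98×10³) + 1/(210×10³) ] = 1.672.
P = 1.672 / 7.697×10⁻⁶ = 217200 N.
σ = P/A = 217200/1825 = 119 MPa.

σ ≈ 119 MPa (compressive)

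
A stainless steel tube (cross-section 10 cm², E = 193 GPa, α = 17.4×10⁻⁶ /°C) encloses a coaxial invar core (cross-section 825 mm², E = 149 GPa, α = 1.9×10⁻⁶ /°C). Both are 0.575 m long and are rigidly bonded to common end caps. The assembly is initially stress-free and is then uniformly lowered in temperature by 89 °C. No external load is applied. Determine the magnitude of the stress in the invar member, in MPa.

σ ≈ 126 MPa (compressive)

Equilibrium of a rigid end plate with no external load gives equal and opposite internal forces ±P in the two members. Since α_{stainless steel} > α_{invar}, cooling drives the stainless steel into tension and the invar into compression.
Setting the final lengths equal and cancelling L: (α₁ − α₂)ΔT = P/(A₁E₁) + P/(A₂E₂).
|α₁ − α₂|·ΔT = 15.5×10⁻⁶ × 89 = 0.001379.
1/(A₁E₁) + 1/(A₂E₂) = 1/(1000×193×10³) + 1/(825×149×10³) = 1.332×10⁻⁸ N⁻¹.
So P = 0.001379 / 1.332×10⁻⁸ = 103.6 kN.
σ_{invar} = P/A₂ = 103600/825 = 125.6 MPa, compressive.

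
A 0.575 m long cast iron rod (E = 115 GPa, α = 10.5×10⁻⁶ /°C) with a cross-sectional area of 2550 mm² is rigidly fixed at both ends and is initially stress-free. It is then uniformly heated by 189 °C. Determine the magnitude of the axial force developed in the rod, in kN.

The ends cannot move, so σ = EαΔT = 115×10³ × 10.5×10⁻⁶ × 189 = 228.2 MPa.
P = AEαΔT = 2550 × 115×10³ × 10.5×10⁻⁶ × 189 = 582 kN (compressive).

P ≈ 582 kN (compressive)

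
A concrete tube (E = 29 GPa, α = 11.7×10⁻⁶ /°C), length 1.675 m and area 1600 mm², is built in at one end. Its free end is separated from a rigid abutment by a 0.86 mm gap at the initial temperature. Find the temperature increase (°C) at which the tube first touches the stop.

ΔT ≈ 43.9 °C

Contact occurs when the free expansion equals the gap: αΔT L = 0.86 mm.
So ΔT = g/(αL) = 0.86/(11.7×10⁻⁶ × 1675) = 43.88 °C.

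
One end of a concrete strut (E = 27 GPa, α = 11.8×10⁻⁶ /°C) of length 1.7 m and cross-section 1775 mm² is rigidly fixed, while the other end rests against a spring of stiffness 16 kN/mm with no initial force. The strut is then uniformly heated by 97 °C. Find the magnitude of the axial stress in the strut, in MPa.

σ ≈ 11.2 MPa (compressive)

The unrestrained thermal change is αΔT L = 11.8×10⁻⁶ × 97 × 1700 = 1.946 mm.
Let P be the compressive force at the spring. The strut shortens elastically by PL/(AE) and the spring compresses by P/k; together these equal δ_free.
So P = δ_free / [L/(AE) + 1/k] = 1.946 / [ 1700/(1775×27×10³) + 1/(16×10³) ].
P = 1.946 / 9.797×10⁻⁵ = 19860 N.
σ = P/A = 19860/1775 = 11.19 MPa.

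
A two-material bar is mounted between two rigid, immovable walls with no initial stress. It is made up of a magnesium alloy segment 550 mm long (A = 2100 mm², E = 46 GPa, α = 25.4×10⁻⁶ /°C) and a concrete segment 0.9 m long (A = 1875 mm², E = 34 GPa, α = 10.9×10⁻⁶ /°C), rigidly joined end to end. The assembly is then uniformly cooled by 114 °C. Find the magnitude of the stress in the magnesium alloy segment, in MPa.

σ ≈ 65.2 MPa (tensile)

With the walls removed the bar would change length by δ_free = Σ αᵢΔT Lᵢ = 25.4×10⁻⁶×114×550 + 10.9×10⁻⁶×114×900 = 2.711 mm.
The walls prevent any net length change, so an axial force P (same in every segment) develops. Compatibility: P · Σ Lᵢ/(AᵢEᵢ) = δ_free.
The series flexibility is Σ Lᵢ/(AᵢEᵢ) = 550/(2100×46×10³) + 900/(1875×34×10³) = 1.981×10⁻⁵ mm/N.
So P = 2.711 / 1.981×10⁻⁵ = 136.8 kN, tensile.
σ_{magnesium alloy} = P / A = 136800 / 2100 = 65.16 MPa.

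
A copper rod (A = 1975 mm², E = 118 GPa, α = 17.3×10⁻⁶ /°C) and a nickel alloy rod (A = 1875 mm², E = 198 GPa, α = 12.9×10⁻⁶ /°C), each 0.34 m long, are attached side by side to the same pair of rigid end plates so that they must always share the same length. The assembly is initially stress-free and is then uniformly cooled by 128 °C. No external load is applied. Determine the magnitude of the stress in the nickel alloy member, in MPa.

The copper has the larger α, so on cooling it would change length more than the nickel alloy if both were free. The rigid plates force a common final length, so the copper is put into tension and the nickel alloy into compression, with equal and opposite forces P (no external load).
Compatibility of the two members (thermal + elastic change equal): (α₁ − α₂)ΔT = P·[1/(A₁E₁) + 1/(A₂E₂)].
|α₁ − α₂|·ΔT = 4.4×10⁻⁶ × 128 = 0.0005632.
1/(A₁E₁) + 1/(A₂E₂) = 1/(1975×118×10³) + 1/(1875×198×10³) = 6.985×10⁻⁹ N⁻¹.
P = 0.0005632 / 6.985×10⁻⁹ = 80640 N = 80.64 kN.
σ_{nickel alloy} = P/A₂ = 80640/1875 = 43.01 MPa, compressive.

σ ≈ 43 MPa (compressive)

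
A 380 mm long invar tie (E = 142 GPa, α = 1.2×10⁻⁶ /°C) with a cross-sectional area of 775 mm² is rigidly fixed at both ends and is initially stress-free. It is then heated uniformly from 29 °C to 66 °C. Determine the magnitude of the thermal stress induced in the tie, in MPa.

The supports are rigid, so the total axial strain is zero. The restrained thermal strain is ε = αΔT = 1.2×10⁻⁶ × 37 = 44.4×10⁻⁶.
The stress required to suppress this strain is σ = Eε = 142×10³ × 44.4×10⁻⁶ = 6.305 MPa, compressive since the tie is trying to expand.

σ ≈ 6.3 MPa (compressive)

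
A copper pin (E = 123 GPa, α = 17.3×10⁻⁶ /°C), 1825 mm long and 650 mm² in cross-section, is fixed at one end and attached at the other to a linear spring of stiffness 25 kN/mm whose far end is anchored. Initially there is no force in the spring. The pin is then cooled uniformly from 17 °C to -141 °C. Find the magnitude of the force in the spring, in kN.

P ≈ 79.4 kN

Free thermal contraction: δ_free = αΔT L = 17.3×10⁻⁶ × 158 × 1825 = 4.988 mm.
With a force P in the spring, the elastic change of the pin is PL/(AE) and that of the spring is P/k; compatibility requires their sum to equal δ_free.
P [ L/(AE) + 1/k ] = δ_free → P [ 1825/(650×123×10³) + 1/(25×10³) ] = 4.988.
P = 4.988 / 6.283×10⁻⁵ = 79400 N.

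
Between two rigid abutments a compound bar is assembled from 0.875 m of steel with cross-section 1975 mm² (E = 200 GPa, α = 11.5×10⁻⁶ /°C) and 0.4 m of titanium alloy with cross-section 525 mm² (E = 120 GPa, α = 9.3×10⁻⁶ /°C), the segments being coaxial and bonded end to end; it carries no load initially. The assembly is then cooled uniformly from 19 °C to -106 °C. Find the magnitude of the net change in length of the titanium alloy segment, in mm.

|ΔL| ≈ 0.812 mm

Free thermal contraction of the whole bar: Σ αᵢΔT Lᵢ = 11.5×10⁻⁶×125×875 + 9.3×10⁻⁶×125×400 = 1.723 mm.
The walls prevent any net length change, so an axial force P (same in every segment) develops. Compatibility: P · Σ Lᵢ/(AᵢEᵢ) = δ_free.
Σ Lᵢ/(AᵢEᵢ) = 875/(1975×200×10³) + 400/(525×120×10³) = 8.564×10⁻⁶ mm/N.
Hence P = δ_free / Σ(L/AE) = 1.723/8.564×10⁻⁶ = 201.2 kN (tensile).
For the titanium alloy segment, free thermal change = 9.3×10⁻⁶×125×400 = 0.465 mm and elastic change from P = 201200×400/(525×120×10³) = 1.277 mm; these oppose, so the net change is 0.812 mm (segment lengthens).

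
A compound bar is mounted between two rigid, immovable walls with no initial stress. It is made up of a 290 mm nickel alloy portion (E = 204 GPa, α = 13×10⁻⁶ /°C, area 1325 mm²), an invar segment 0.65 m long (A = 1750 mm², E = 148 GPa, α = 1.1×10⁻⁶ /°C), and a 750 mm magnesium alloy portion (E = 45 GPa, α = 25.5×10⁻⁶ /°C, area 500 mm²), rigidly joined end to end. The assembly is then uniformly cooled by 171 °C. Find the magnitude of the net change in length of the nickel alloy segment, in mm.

|ΔL| ≈ 0.527 mm

With the walls removed the bar would change length by δ_free = Σ αᵢΔT Lᵢ = 13×10⁻⁶×171×290 + 1.1×10⁻⁶×171×650 + 25.5×10⁻⁶×171×750 = 4.037 mm.
The walls prevent any net length change, so an axial force P (same in every segment) develops. Compatibility: P · Σ Lᵢ/(AᵢEᵢ) = δ_free.
Σ Lᵢ/(AᵢEᵢ) = 290/(1325×204×10³) + 650/(1750×148×10³) + 750/(500×45×10³) = 3.692×10⁻⁵ mm/N.
Hence P = δ_free / Σ(L/AE) = 4.037/3.692×10⁻⁵ = 109.4 kN (tensile).
For the nickel alloy segment, free thermal change = 13×10⁻⁶×171×290 = 0.6447 mm and elastic change from P = 109400×290/(1325×204×10³) = 0.1173 mm; these oppose, so the net change is 0.527 mm (segment shortens).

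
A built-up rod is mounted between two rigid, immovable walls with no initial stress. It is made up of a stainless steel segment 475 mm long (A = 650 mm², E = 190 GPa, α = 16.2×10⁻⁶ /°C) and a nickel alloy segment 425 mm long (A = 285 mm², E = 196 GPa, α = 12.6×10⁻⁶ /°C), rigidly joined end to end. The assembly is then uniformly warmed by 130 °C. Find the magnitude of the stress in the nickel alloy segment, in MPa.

σ ≈ 520 MPa (compressive)

If the supports were absent, the total length change would be Σ αᵢΔT Lᵢ = 16.2×10⁻⁶×130×475 + 12.6×10⁻⁶×130×425 = 1.696 mm.
The walls prevent any net length change, so an axial force P (same in every segment) develops. Compatibility: P · Σ Lᵢ/(AᵢEᵢ) = δ_free.
Σ Lᵢ/(AᵢEᵢ) = 475/(650×190×10³) + 425/(285×196×10³) = 1.145×10⁻⁵ mm/N.
Hence P = δ_free / Σ(L/AE) = 1.696/1.145×10⁻⁵ = 148.1 kN (compressive).
σ_{nickel alloy} = P / A = 148100 / 285 = 519.7 MPa.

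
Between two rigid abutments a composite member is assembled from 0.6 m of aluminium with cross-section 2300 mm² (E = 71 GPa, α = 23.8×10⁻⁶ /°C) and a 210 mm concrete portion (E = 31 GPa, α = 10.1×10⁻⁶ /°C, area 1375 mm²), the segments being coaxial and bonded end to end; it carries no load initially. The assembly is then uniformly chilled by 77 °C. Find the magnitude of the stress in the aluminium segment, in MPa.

σ ≈ 63.8 MPa (tensile)

With the walls removed the bar would change length by δ_free = Σ αᵢΔT Lᵢ = 23.8×10⁻⁶×77×600 + 10.1×10⁻⁶×77×210 = 1.263 mm.
The rigid supports impose zero overall length change; the single axial force P common to all segments must satisfy P Σ Lᵢ/(AᵢEᵢ) = δ_free.
The series flexibility is Σ Lᵢ/(AᵢEᵢ) = 600/(2300×71×10³) + 210/(1375×31×10³) = 8.601×10⁻⁶ mm/N.
Hence P = δ_free / Σ(L/AE) = 1.263/8.601×10⁻⁶ = 146.8 kN (tensile).
σ_{aluminium} = P / A = 146800 / 2300 = 63.84 MPa.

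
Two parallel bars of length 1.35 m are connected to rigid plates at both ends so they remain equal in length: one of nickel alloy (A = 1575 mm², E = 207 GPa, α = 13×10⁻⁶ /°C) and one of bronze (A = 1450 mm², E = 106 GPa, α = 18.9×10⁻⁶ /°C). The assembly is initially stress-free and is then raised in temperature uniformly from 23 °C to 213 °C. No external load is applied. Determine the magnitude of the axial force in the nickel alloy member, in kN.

Both members must finish at the same length. With the larger α, the bronze tends to over-expand; the plates restrain it, putting the bronze in compression and the nickel alloy in tension. With no external load the two internal forces are equal and opposite, magnitude P.
Setting the final lengths equal and cancelling L: (α₁ − α₂)ΔT = P/(A₁E₁) + P/(A₂E₂).
|α₁ − α₂|·ΔT = 5.9×10⁻⁶ × 190 = 0.001121.
1/(A₁E₁) + 1/(A₂E₂) = 1/(1575×207×10³) + 1/(1450×106×10³) = 9.573×10⁻⁹ N⁻¹.
P = 0.001121 / 9.573×10⁻⁹ = 117100 N = 117.1 kN.

P ≈ 117 kN (tensile in the nickel alloy)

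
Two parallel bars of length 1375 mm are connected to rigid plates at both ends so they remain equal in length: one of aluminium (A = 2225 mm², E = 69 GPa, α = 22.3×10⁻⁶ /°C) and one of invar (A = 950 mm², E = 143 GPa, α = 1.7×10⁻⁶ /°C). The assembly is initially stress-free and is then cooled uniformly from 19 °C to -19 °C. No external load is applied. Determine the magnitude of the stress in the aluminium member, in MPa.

σ ≈ 25.4 MPa (tensile)

Both members must finish at the same length. With the larger α, the aluminium tends to over-contract; the plates restrain it, putting the aluminium in tension and the invar in compression. With no external load the two internal forces are equal and opposite, magnitude P.
Setting the final lengths equal and cancelling L: (α₁ − α₂)ΔT = P/(A₁E₁) + P/(A₂E₂).
|α₁ − α₂|·ΔT = 20.6×10⁻⁶ × 38 = 0.0007828.
1/(A₁E₁) + 1/(A₂E₂) = 1/(2225×69×10³) + 1/(950×143×10³) = 1.387×10⁻⁸ N⁻¹.
P = 0.0007828 / 1.387×10⁻⁸ = 56420 N = 56.42 kN.
σ_{aluminium} = P/A₁ = 56420/2225 = 25.36 MPa, tensile.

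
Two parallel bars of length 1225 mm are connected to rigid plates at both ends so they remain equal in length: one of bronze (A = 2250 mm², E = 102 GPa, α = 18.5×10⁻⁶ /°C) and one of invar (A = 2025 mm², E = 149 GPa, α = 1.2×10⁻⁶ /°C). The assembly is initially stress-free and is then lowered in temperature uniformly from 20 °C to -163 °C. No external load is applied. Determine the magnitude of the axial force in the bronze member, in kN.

P ≈ 413 kN (tensile in the bronze)

Equilibrium of a rigid end plate with no external load gives equal and opposite internal forces ±P in the two members. Since α_{bronze} > α_{invar}, cooling drives the bronze into tension and the invar into compression.
Compatibility of the two members (thermal + elastic change equal): (α₁ − α₂)ΔT = P·[1/(A₁E₁) + 1/(A₂E₂)].
|α₁ − α₂|·ΔT = 17.3×10⁻⁶ × 183 = 0.003166.
1/(A₁E₁) + 1/(A₂E₂) = 1/(2250×102×10³) + 1/(2025×149×10³) = 7.672×10⁻⁹ N⁻¹.
P = 0.003166 / 7.672×10⁻⁹ = 412700 N = 412.7 kN.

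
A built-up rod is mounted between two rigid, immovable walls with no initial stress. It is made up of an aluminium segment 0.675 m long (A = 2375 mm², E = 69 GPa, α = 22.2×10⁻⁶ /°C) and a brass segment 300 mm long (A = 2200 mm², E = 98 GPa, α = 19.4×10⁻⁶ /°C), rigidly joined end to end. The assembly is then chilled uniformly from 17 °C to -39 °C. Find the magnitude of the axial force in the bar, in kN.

P ≈ 211 kN (tensile)

With the walls removed the bar would change length by δ_free = Σ αᵢΔT Lᵢ = 22.2×10⁻⁶×56×675 + 19.4×10⁻⁶×56×300 = 1.165 mm.
Since the ends are fixed, an axial force P builds up, equal in every segment, with P · Σ Lᵢ/(AᵢEᵢ) = δ_free.
Σ Lᵢ/(AᵢEᵢ) = 675/(2375×69×10³) + 300/(2200×98×10³) = 5.51×10⁻⁶ mm/N.
Hence P = δ_free / Σ(L/AE) = 1.165/5.51×10⁻⁶ = 211.4 kN (tensile).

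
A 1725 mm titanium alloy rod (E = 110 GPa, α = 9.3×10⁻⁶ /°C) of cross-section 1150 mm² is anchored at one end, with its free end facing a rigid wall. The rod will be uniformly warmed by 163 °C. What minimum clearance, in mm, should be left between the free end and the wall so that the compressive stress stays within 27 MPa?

g ≈ 2.19 mm

With no wall the rod would lengthen by αΔT L = 9.3×10⁻⁶ × 163 × 1725 = 2.615 mm.
At the allowable stress the elastic shortening the wall may impose is σL/E = 27 × 1725 / (110×10³) = 0.4234 mm.
So the gap has to take up the difference, g_min = δ_free − σL/E = 2.615 − 0.4234 = 2.192 mm.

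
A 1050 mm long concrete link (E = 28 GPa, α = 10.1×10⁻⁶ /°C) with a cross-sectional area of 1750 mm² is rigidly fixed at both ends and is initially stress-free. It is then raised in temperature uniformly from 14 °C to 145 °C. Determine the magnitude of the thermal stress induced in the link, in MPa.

Because both ends are immovable the net strain is zero, and the suppressed thermal strain is αΔT = 10.1×10⁻⁶ × 131 = 1323.1×10⁻⁶.
σ = EαΔT = 28×10³ × 10.1×10⁻⁶ × 131 = 37.05 MPa (compressive; the link is trying to expand).

σ ≈ 37 MPa (compressive)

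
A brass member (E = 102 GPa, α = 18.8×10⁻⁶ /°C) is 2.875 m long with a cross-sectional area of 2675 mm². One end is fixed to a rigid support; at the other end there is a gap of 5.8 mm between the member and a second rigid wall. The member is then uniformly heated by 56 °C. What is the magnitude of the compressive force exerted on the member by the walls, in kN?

P ≈ 0 kN

Unrestrained expansion: δ_free = αΔT L = 18.8×10⁻⁶ × 56 × 2875 = 3.027 mm.
This is smaller than the 5.8 mm clearance, so the member expands freely without reaching the stop — the stress is zero.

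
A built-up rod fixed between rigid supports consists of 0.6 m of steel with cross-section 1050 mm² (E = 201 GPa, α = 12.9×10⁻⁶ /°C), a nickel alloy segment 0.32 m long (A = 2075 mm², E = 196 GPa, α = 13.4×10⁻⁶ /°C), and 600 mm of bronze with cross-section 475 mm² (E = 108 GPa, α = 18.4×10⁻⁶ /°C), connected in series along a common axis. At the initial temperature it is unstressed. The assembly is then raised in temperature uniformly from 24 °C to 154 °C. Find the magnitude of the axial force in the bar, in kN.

P ≈ 196 kN (compressive)

If the supports were absent, the total length change would be Σ αᵢΔT Lᵢ = 12.9×10⁻⁶×130×600 + 13.4×10⁻⁶×130×320 + 18.4×10⁻⁶×130×600 = 2.999 mm.
The rigid supports impose zero overall length change; the single axial force P common to all segments must satisfy P Σ Lᵢ/(AᵢEᵢ) = δ_free.
The series flexibility is Σ Lᵢ/(AᵢEᵢ) = 600/(1050×201×10³) + 320/(2075×196×10³) + 600/(475×108×10³) = 1.533×10⁻⁵ mm/N.
P = 2.999 / 1.533×10⁻⁵ = 195700 N = 195.7 kN, compressive.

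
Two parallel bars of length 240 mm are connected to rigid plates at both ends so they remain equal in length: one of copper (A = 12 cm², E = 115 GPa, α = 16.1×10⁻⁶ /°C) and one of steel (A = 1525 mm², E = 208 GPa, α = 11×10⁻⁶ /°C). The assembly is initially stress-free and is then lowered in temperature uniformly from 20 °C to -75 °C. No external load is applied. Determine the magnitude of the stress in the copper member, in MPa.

The copper has the larger α, so on cooling it would change length more than the steel if both were free. The rigid plates force a common final length, so the copper is put into tension and the steel into compression, with equal and opposite forces P (no external load).
Equating the net (thermal + elastic) strains gives |α₁ − α₂|·ΔT = P·[1/(A₁E₁) + 1/(A₂E₂)].
|α₁ − α₂|·ΔT = 5.1×10⁻⁶ × 95 = 0.0004845.
1/(A₁E₁) + 1/(A₂E₂) = 1/(1200×115×10³) + 1/(1525×208×10³) = 1.04×10⁻⁸ N⁻¹.
So P = 0.0004845 / 1.04×10⁻⁸ = 46.59 kN.
σ_{copper} = P/A₁ = 46590/1200 = 38.83 MPa, tensile.

σ ≈ 38.8 MPa (tensile)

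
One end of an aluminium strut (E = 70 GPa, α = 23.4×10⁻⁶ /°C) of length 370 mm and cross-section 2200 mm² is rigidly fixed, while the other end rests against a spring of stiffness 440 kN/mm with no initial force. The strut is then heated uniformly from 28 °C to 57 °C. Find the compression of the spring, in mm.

If the spring were absent the strut would lengthen by αΔT L = 23.4×10⁻⁶ × 29 × 370 = 0.2511 mm.
With a force P in the spring, the elastic change of the strut is PL/(AE) and that of the spring is P/k; compatibility requires their sum to equal δ_free.
P [ L/(AE) + 1/k ] = δ_free → P [ 370/(2200×70×10³) + 1/(440×10³) ] = 0.2511.
P = 0.2511 / 4.675×10⁻⁶ = 53700 N.
Spring compression = P/k = 53700/(440×10³) = 0.1221 mm.

δ ≈ 0.122 mm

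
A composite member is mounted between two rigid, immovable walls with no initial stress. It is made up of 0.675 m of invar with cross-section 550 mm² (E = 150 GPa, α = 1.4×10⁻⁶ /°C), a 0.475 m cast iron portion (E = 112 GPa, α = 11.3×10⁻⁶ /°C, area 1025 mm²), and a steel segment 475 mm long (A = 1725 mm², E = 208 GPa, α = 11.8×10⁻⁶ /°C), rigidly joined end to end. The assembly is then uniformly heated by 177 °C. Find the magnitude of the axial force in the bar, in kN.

Free thermal expansion of the whole bar: Σ αᵢΔT Lᵢ = 1.4×10⁻⁶×177×675 + 11.3×10⁻⁶×177×475 + 11.8×10⁻⁶×177×475 = 2.109 mm.
The walls prevent any net length change, so an axial force P (same in every segment) develops. Compatibility: P · Σ Lᵢ/(AᵢEᵢ) = δ_free.
The series flexibility is Σ Lᵢ/(AᵢEᵢ) = 675/(550×150×10³) + 475/(1025×112×10³) + 475/(1725×208×10³) = 1.364×10⁻⁵ mm/N.
So P = 2.109 / 1.364×10⁻⁵ = 154.6 kN, compressive.

P ≈ 155 kN (compressive)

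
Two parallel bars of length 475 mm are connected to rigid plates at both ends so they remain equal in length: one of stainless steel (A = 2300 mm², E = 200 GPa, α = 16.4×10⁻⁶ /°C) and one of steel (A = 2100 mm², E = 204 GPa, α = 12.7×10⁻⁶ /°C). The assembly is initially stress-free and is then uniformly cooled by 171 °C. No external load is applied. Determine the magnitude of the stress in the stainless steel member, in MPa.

σ ≈ 61 MPa (tensile)

Equilibrium of a rigid end plate with no external load gives equal and opposite internal forces ±P in the two members. Since α_{stainless steel} > α_{steel}, cooling drives the stainless steel into tension and the steel into compression.
Equating the net (thermal + elastic) strains gives |α₁ − α₂|·ΔT = P·[1/(A₁E₁) + 1/(A₂E₂)].
|α₁ − α₂|·ΔT = 3.7×10⁻⁶ × 171 = 0.0006327.
1/(A₁E₁) + 1/(A₂E₂) = 1/(2300×200×10³) + 1/(2100×204×10³) = 4.508×10⁻⁹ N⁻¹.
P = 0.0006327 / 4.508×10⁻⁹ = 140300 N = 140.3 kN.
σ_{stainless steel} = P/A₁ = 140300/2300 = 61.02 MPa, tensile.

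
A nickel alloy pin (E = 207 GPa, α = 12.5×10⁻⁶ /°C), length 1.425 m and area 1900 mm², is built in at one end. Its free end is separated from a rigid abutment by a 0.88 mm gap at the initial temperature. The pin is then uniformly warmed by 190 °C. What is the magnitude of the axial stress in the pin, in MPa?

σ ≈ 364 MPa (compressive)

Unrestrained expansion: δ_free = αΔT L = 12.5×10⁻⁶ × 190 × 1425 = 3.384 mm.
This exceeds the 0.88 mm gap, so the wall pushes back. The portion of expansion that must be recovered elastically is δ_free − gap = 3.384 − 0.88 = 2.504 mm.
Compatibility: PL/(AE) = 2.504 mm, so σ = P/A = E × (2.504/1425) = 363.8 MPa.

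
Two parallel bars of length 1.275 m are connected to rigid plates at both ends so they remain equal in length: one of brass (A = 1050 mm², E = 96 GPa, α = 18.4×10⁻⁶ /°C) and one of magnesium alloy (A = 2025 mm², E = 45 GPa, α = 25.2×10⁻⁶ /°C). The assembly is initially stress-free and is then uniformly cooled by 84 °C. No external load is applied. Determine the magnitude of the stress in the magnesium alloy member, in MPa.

The magnesium alloy has the larger α, so on cooling it would change length more than the brass if both were free. The rigid plates force a common final length, so the magnesium alloy is put into tension and the brass into compression, with equal and opposite forces P (no external load).
Compatibility of the two members (thermal + elastic change equal): (α₁ − α₂)ΔT = P·[1/(A₁E₁) + 1/(A₂E₂)].
|α₁ − α₂|·ΔT = 6.8×10⁻⁶ × 84 = 0.0005712.
1/(A₁E₁) + 1/(A₂E₂) = 1/(1050×96×10³) + 1/(2025×45×10³) = 2.089×10⁻⁸ N⁻¹.
P = 0.0005712 / 2.089×10⁻⁸ = 27340 N = 27.34 kN.
σ_{magnesium alloy} = P/A₂ = 27340/2025 = 13.5 MPa, tensile.

σ ≈ 13.5 MPa (tensile)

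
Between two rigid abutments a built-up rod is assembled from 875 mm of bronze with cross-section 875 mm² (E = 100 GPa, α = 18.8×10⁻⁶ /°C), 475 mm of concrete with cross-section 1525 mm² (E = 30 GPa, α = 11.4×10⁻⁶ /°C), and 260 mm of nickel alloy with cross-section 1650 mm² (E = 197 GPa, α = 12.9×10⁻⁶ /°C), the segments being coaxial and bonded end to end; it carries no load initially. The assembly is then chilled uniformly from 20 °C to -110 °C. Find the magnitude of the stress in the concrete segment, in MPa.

σ ≈ 101 MPa (tensile)

With the walls removed the bar would change length by δ_free = Σ αᵢΔT Lᵢ = 18.8×10⁻⁶×130×875 + 11.4×10⁻⁶×130×475 + 12.9×10⁻⁶×130×260 = 3.278 mm.
The rigid supports impose zero overall length change; the single axial force P common to all segments must satisfy P Σ Lᵢ/(AᵢEᵢ) = δ_free.
The series flexibility is Σ Lᵢ/(AᵢEᵢ) = 875/(875×100×10³) + 475/(1525×30×10³) + 260/(1650×197×10³) = 2.118×10⁻⁵ mm/N.
So P = 3.278 / 2.118×10⁻⁵ = 154.8 kN, tensile.
σ_{concrete} = P / A = 154800 / 1525 = 101.5 MPa.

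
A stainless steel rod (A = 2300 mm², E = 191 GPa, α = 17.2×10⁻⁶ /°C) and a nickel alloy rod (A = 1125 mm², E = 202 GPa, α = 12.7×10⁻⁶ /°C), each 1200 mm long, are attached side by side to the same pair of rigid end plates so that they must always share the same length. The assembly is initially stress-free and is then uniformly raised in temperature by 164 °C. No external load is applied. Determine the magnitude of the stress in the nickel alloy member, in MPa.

Equilibrium of a rigid end plate with no external load gives equal and opposite internal forces ±P in the two members. Since α_{stainless steel} > α_{nickel alloy}, heating drives the stainless steel into compression and the nickel alloy into tension.
Equating the net (thermal + elastic) strains gives |α₁ − α₂|·ΔT = P·[1/(A₁E₁) + 1/(A₂E₂)].
|α₁ − α₂|·ΔT = 4.5×10⁻⁶ × 164 = 0.000738.
1/(A₁E₁) + 1/(A₂E₂) = 1/(2300×191×10³) + 1/(1125×202×10³) = 6.677×10⁻⁹ N⁻¹.
So P = 0.000738 / 6.677×10⁻⁹ = 110.5 kN.
σ_{nickel alloy} = P/A₂ = 110500/1125 = 98.25 MPa, tensile.

σ ≈ 98.3 MPa (tensile)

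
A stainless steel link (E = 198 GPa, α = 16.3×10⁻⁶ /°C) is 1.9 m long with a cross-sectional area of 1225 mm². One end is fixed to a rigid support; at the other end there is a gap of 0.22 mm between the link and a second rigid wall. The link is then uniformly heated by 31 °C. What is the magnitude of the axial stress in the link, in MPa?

σ ≈ 77.1 MPa (compressive)

Free thermal elongation = αΔT L = 16.3×10⁻⁶ × 31 × 1900 = 0.9601 mm.
The gap closes (δ_free > 0.22 mm) and the wall then resists a further 0.9601 − 0.22 = 0.7401 mm of expansion.
So σ = E(δ_free − g)/L = 198×10³ × 0.7401/1900 = 77.12 MPa.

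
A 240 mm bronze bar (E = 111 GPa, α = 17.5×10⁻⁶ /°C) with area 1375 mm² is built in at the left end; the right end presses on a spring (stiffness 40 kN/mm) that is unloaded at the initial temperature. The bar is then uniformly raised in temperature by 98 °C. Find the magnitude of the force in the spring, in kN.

P ≈ 15.5 kN

The unrestrained thermal change is αΔT L = 17.5×10⁻⁶ × 98 × 240 = 0.4116 mm.
Let P be the compressive force at the spring. The bar shortens elastically by PL/(AE) and the spring compresses by P/k; together these equal δ_free.
P [ L/(AE) + 1/k ] = δ_free → P [ 240/(1375×111×10³) + 1/(40×10³) ] = 0.4116.
P = 0.4116 / 2.657×10⁻⁵ = 15490 N.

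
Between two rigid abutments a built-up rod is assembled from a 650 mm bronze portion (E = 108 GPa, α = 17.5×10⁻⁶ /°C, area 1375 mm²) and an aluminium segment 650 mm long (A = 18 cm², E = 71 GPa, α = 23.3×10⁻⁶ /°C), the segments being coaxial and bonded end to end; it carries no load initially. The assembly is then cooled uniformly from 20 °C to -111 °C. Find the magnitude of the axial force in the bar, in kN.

P ≈ 367 kN (tensile)

Free thermal contraction of the whole bar: Σ αᵢΔT Lᵢ = 17.5×10⁻⁶×131×650 + 23.3×10⁻⁶×131×650 = 3.474 mm.
Since the ends are fixed, an axial force P builds up, equal in every segment, with P · Σ Lᵢ/(AᵢEᵢ) = δ_free.
Σ Lᵢ/(AᵢEᵢ) = 650/(1375×108×10³) + 650/(1800×71×10³) = 9.463×10⁻⁶ mm/N.
So P = 3.474 / 9.463×10⁻⁶ = 367.1 kN, tensile.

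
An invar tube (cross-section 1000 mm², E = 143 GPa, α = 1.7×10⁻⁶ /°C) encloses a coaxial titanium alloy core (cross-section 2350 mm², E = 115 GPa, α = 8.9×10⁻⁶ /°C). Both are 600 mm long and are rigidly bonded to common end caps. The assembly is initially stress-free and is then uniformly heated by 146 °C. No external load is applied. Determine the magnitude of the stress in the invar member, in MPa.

σ ≈ 98.3 MPa (tensile)

Both members must finish at the same length. With the larger α, the titanium alloy tends to over-expand; the plates restrain it, putting the titanium alloy in compression and the invar in tension. With no external load the two internal forces are equal and opposite, magnitude P.
Equating the net (thermal + elastic) strains gives |α₁ − α₂|·ΔT = P·[1/(A₁E₁) + 1/(A₂E₂)].
|α₁ − α₂|·ΔT = 7.2×10⁻⁶ × 146 = 0.001051.
1/(A₁E₁) + 1/(A₂E₂) = 1/(1000×143×10³) + 1/(2350×115×10³) = 1.069×10⁻⁸ N⁻¹.
So P = 0.001051 / 1.069×10⁻⁸ = 98.3 kN.
σ_{invar} = P/A₁ = 98300/1000 = 98.3 MPa, tensile.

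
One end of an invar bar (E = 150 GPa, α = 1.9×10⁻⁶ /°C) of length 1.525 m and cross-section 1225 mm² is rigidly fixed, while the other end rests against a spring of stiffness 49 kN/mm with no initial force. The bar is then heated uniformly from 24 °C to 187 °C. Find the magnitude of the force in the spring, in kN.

P ≈ 16.5 kN

The unrestrained thermal change is αΔT L = 1.9×10⁻⁶ × 163 × 1525 = 0.4723 mm.
With a force P in the spring, the elastic change of the bar is PL/(AE) and that of the spring is P/k; compatibility requires their sum to equal δ_free.
So P = δ_free / [L/(AE) + 1/k] = 0.4723 / [ 1525/(1225×150×10³) + 1/(49×10³) ].
P = 0.4723 / 2.871×10⁻⁵ = 16450 N.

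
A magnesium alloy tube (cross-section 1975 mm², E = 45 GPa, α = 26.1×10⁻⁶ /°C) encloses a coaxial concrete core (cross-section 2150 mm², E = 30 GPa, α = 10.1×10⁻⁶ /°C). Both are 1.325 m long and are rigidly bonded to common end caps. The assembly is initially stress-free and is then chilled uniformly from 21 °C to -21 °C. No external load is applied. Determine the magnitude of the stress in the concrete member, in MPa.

σ ≈ 11.7 MPa (compressive)

The magnesium alloy has the larger α, so on cooling it would change length more than the concrete if both were free. The rigid plates force a common final length, so the magnesium alloy is put into tension and the concrete into compression, with equal and opposite forces P (no external load).
Compatibility of the two members (thermal + elastic change equal): (α₁ − α₂)ΔT = P·[1/(A₁E₁) + 1/(A₂E₂)].
|α₁ − α₂|·ΔT = 16×10⁻⁶ × 42 = 0.000672.
1/(A₁E₁) + 1/(A₂E₂) = 1/(1975×45×10³) + 1/(2150×30×10³) = 2.676×10⁻⁸ N⁻¹.
So P = 0.000672 / 2.676×10⁻⁸ = 25.12 kN.
σ_{concrete} = P/A₂ = 25120/2150 = 11.68 MPa, compressive.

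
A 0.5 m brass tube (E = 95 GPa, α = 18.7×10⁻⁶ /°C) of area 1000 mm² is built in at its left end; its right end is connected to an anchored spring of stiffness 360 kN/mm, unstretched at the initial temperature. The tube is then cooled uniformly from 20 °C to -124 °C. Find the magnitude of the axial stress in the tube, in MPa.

The unrestrained thermal change is αΔT L = 18.7×10⁻⁶ × 144 × 500 = 1.346 mm.
With a force P in the spring, the elastic change of the tube is PL/(AE) and that of the spring is P/k; compatibility requires their sum to equal δ_free.
P [ L/(AE) + 1/k ] = δ_free → P [ 500/(1000×95×10³) + 1/(360×10³) ] = 1.346.
P = 1.346 / 8.041×10⁻⁶ = 167400 N.
σ = P/A = 167400/1000 = 167.4 MPa.

σ ≈ 167 MPa (tensile)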